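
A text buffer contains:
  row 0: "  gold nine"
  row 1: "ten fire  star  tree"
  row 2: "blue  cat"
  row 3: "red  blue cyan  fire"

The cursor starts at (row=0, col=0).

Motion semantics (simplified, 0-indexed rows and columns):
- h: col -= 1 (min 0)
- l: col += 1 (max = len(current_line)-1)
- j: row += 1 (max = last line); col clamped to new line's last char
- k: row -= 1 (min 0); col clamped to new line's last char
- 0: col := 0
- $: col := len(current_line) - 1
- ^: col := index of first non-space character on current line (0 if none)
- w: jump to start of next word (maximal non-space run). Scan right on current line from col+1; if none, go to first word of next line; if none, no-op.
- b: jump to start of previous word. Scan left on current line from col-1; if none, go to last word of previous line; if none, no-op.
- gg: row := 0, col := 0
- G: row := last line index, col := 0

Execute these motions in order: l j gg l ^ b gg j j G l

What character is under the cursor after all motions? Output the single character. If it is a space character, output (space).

Answer: e

Derivation:
After 1 (l): row=0 col=1 char='_'
After 2 (j): row=1 col=1 char='e'
After 3 (gg): row=0 col=0 char='_'
After 4 (l): row=0 col=1 char='_'
After 5 (^): row=0 col=2 char='g'
After 6 (b): row=0 col=2 char='g'
After 7 (gg): row=0 col=0 char='_'
After 8 (j): row=1 col=0 char='t'
After 9 (j): row=2 col=0 char='b'
After 10 (G): row=3 col=0 char='r'
After 11 (l): row=3 col=1 char='e'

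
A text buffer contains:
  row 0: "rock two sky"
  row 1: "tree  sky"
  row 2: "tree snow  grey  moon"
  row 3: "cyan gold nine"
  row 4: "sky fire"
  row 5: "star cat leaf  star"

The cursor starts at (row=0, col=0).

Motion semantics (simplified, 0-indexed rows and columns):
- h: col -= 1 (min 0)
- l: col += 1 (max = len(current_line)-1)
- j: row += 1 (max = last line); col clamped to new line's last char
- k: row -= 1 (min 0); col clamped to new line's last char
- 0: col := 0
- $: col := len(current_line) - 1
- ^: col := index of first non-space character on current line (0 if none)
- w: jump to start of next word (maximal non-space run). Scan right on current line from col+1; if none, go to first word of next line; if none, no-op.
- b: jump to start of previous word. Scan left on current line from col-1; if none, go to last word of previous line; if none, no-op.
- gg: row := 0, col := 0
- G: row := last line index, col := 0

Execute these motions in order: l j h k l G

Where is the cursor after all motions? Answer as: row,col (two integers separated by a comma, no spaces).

After 1 (l): row=0 col=1 char='o'
After 2 (j): row=1 col=1 char='r'
After 3 (h): row=1 col=0 char='t'
After 4 (k): row=0 col=0 char='r'
After 5 (l): row=0 col=1 char='o'
After 6 (G): row=5 col=0 char='s'

Answer: 5,0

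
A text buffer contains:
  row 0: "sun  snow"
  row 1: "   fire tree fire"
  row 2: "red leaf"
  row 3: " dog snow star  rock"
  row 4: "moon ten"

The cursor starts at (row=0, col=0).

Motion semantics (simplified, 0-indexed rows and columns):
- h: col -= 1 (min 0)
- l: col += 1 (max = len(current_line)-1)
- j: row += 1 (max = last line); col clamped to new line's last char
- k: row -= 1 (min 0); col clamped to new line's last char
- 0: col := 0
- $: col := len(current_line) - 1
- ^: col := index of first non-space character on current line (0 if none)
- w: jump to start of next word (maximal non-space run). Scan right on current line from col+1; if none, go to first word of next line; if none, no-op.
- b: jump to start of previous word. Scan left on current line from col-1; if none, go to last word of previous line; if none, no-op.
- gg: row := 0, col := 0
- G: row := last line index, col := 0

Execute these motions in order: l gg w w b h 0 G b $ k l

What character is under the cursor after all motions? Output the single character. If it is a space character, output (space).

After 1 (l): row=0 col=1 char='u'
After 2 (gg): row=0 col=0 char='s'
After 3 (w): row=0 col=5 char='s'
After 4 (w): row=1 col=3 char='f'
After 5 (b): row=0 col=5 char='s'
After 6 (h): row=0 col=4 char='_'
After 7 (0): row=0 col=0 char='s'
After 8 (G): row=4 col=0 char='m'
After 9 (b): row=3 col=16 char='r'
After 10 ($): row=3 col=19 char='k'
After 11 (k): row=2 col=7 char='f'
After 12 (l): row=2 col=7 char='f'

Answer: f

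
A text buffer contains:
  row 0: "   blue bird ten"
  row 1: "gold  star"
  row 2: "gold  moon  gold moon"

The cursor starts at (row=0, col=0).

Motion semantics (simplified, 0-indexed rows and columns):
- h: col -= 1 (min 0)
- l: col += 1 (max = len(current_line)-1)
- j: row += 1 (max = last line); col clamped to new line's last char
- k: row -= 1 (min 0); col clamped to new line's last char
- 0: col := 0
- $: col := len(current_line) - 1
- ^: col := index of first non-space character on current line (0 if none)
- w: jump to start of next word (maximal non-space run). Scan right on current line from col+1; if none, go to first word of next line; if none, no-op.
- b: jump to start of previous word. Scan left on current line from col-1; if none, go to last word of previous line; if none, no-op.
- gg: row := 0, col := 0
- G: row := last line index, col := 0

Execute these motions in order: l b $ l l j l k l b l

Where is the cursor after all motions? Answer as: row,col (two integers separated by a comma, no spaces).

Answer: 0,9

Derivation:
After 1 (l): row=0 col=1 char='_'
After 2 (b): row=0 col=1 char='_'
After 3 ($): row=0 col=15 char='n'
After 4 (l): row=0 col=15 char='n'
After 5 (l): row=0 col=15 char='n'
After 6 (j): row=1 col=9 char='r'
After 7 (l): row=1 col=9 char='r'
After 8 (k): row=0 col=9 char='i'
After 9 (l): row=0 col=10 char='r'
After 10 (b): row=0 col=8 char='b'
After 11 (l): row=0 col=9 char='i'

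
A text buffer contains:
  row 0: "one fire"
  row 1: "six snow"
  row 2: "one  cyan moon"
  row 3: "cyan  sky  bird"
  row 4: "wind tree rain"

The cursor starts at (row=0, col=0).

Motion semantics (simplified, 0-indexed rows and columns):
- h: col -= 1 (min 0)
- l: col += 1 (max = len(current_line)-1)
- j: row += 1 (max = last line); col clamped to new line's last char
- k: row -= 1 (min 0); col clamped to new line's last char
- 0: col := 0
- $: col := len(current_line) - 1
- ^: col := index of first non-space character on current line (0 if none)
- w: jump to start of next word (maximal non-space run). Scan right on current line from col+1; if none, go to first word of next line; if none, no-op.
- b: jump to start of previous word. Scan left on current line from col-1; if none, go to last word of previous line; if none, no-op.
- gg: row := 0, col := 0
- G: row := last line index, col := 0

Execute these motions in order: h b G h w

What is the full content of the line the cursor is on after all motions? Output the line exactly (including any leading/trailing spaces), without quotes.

After 1 (h): row=0 col=0 char='o'
After 2 (b): row=0 col=0 char='o'
After 3 (G): row=4 col=0 char='w'
After 4 (h): row=4 col=0 char='w'
After 5 (w): row=4 col=5 char='t'

Answer: wind tree rain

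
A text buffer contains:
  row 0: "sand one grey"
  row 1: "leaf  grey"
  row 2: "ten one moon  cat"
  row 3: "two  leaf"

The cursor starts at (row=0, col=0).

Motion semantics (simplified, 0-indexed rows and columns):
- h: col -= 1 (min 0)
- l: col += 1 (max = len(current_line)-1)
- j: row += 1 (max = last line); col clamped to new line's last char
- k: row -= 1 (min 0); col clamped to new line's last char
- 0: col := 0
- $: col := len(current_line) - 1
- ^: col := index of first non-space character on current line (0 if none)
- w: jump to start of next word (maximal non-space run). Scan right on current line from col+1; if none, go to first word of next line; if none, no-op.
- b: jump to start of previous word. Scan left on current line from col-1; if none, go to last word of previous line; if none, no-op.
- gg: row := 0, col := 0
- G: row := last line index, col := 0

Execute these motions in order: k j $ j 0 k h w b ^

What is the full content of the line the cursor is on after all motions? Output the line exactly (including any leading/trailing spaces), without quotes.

Answer: leaf  grey

Derivation:
After 1 (k): row=0 col=0 char='s'
After 2 (j): row=1 col=0 char='l'
After 3 ($): row=1 col=9 char='y'
After 4 (j): row=2 col=9 char='o'
After 5 (0): row=2 col=0 char='t'
After 6 (k): row=1 col=0 char='l'
After 7 (h): row=1 col=0 char='l'
After 8 (w): row=1 col=6 char='g'
After 9 (b): row=1 col=0 char='l'
After 10 (^): row=1 col=0 char='l'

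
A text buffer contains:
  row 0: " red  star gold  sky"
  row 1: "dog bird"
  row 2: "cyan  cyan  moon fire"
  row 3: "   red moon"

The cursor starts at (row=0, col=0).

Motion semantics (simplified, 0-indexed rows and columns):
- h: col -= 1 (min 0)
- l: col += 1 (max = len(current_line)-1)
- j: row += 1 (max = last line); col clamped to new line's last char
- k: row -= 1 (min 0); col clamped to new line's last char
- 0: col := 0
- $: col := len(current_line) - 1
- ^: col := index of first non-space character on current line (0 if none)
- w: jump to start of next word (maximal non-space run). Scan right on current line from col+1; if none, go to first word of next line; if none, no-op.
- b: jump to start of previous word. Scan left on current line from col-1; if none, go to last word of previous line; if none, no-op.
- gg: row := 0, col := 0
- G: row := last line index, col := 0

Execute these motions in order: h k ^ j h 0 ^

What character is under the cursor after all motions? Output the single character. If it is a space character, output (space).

Answer: d

Derivation:
After 1 (h): row=0 col=0 char='_'
After 2 (k): row=0 col=0 char='_'
After 3 (^): row=0 col=1 char='r'
After 4 (j): row=1 col=1 char='o'
After 5 (h): row=1 col=0 char='d'
After 6 (0): row=1 col=0 char='d'
After 7 (^): row=1 col=0 char='d'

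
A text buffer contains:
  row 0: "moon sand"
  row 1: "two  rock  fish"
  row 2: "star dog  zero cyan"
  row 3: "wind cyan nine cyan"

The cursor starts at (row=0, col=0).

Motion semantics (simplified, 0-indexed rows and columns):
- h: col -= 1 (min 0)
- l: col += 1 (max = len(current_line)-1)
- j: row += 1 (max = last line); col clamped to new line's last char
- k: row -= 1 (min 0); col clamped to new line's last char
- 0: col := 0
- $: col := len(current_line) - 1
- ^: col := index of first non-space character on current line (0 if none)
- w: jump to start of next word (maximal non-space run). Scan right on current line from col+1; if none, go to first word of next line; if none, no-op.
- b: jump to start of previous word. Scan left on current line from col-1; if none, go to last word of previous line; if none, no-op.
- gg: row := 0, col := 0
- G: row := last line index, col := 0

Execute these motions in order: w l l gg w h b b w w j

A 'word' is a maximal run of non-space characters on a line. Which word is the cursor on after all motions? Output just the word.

Answer: star

Derivation:
After 1 (w): row=0 col=5 char='s'
After 2 (l): row=0 col=6 char='a'
After 3 (l): row=0 col=7 char='n'
After 4 (gg): row=0 col=0 char='m'
After 5 (w): row=0 col=5 char='s'
After 6 (h): row=0 col=4 char='_'
After 7 (b): row=0 col=0 char='m'
After 8 (b): row=0 col=0 char='m'
After 9 (w): row=0 col=5 char='s'
After 10 (w): row=1 col=0 char='t'
After 11 (j): row=2 col=0 char='s'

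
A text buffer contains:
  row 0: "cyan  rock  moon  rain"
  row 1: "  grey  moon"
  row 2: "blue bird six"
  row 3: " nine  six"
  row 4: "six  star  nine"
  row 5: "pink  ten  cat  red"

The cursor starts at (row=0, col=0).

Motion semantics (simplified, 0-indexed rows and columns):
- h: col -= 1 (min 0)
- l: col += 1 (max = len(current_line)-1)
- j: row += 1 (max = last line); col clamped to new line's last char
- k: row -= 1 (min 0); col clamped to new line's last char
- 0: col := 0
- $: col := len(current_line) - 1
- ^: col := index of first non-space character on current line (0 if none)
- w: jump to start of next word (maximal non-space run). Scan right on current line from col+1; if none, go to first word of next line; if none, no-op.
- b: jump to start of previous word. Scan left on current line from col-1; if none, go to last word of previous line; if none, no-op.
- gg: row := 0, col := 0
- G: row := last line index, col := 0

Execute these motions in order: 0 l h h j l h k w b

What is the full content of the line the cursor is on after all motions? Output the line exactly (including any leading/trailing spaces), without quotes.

Answer: cyan  rock  moon  rain

Derivation:
After 1 (0): row=0 col=0 char='c'
After 2 (l): row=0 col=1 char='y'
After 3 (h): row=0 col=0 char='c'
After 4 (h): row=0 col=0 char='c'
After 5 (j): row=1 col=0 char='_'
After 6 (l): row=1 col=1 char='_'
After 7 (h): row=1 col=0 char='_'
After 8 (k): row=0 col=0 char='c'
After 9 (w): row=0 col=6 char='r'
After 10 (b): row=0 col=0 char='c'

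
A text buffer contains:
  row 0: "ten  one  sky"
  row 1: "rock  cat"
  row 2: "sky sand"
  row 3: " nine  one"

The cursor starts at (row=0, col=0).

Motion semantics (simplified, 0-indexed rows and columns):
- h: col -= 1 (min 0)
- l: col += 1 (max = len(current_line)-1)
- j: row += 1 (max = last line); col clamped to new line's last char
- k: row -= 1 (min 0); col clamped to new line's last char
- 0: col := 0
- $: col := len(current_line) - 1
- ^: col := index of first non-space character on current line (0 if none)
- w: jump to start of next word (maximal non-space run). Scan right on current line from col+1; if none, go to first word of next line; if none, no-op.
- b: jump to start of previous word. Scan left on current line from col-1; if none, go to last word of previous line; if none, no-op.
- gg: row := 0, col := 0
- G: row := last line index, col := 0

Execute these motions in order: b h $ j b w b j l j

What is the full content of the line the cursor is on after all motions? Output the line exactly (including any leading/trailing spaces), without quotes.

After 1 (b): row=0 col=0 char='t'
After 2 (h): row=0 col=0 char='t'
After 3 ($): row=0 col=12 char='y'
After 4 (j): row=1 col=8 char='t'
After 5 (b): row=1 col=6 char='c'
After 6 (w): row=2 col=0 char='s'
After 7 (b): row=1 col=6 char='c'
After 8 (j): row=2 col=6 char='n'
After 9 (l): row=2 col=7 char='d'
After 10 (j): row=3 col=7 char='o'

Answer:  nine  one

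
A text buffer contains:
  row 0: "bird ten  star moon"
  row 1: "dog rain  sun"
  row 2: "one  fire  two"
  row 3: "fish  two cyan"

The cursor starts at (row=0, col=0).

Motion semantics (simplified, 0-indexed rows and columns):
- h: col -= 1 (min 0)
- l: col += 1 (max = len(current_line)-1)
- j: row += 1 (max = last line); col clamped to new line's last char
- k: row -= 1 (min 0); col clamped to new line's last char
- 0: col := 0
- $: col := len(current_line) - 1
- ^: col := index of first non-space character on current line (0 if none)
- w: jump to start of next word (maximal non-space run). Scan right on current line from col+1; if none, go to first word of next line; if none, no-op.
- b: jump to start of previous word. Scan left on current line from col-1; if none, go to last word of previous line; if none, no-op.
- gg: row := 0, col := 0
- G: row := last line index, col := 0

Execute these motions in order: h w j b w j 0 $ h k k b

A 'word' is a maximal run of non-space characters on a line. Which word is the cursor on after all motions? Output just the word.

After 1 (h): row=0 col=0 char='b'
After 2 (w): row=0 col=5 char='t'
After 3 (j): row=1 col=5 char='a'
After 4 (b): row=1 col=4 char='r'
After 5 (w): row=1 col=10 char='s'
After 6 (j): row=2 col=10 char='_'
After 7 (0): row=2 col=0 char='o'
After 8 ($): row=2 col=13 char='o'
After 9 (h): row=2 col=12 char='w'
After 10 (k): row=1 col=12 char='n'
After 11 (k): row=0 col=12 char='a'
After 12 (b): row=0 col=10 char='s'

Answer: star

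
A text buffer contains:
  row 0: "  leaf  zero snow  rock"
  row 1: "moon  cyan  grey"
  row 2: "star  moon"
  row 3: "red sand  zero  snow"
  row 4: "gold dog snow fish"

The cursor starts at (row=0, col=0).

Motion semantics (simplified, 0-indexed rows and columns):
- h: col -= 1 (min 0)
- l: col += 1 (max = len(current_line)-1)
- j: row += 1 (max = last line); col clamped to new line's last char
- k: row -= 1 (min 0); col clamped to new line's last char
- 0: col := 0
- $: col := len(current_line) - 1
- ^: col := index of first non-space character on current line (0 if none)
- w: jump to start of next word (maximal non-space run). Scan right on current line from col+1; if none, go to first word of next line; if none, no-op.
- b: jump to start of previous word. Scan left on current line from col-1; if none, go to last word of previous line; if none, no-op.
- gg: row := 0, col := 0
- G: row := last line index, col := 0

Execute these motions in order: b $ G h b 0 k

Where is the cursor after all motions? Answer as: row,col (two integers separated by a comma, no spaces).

Answer: 2,0

Derivation:
After 1 (b): row=0 col=0 char='_'
After 2 ($): row=0 col=22 char='k'
After 3 (G): row=4 col=0 char='g'
After 4 (h): row=4 col=0 char='g'
After 5 (b): row=3 col=16 char='s'
After 6 (0): row=3 col=0 char='r'
After 7 (k): row=2 col=0 char='s'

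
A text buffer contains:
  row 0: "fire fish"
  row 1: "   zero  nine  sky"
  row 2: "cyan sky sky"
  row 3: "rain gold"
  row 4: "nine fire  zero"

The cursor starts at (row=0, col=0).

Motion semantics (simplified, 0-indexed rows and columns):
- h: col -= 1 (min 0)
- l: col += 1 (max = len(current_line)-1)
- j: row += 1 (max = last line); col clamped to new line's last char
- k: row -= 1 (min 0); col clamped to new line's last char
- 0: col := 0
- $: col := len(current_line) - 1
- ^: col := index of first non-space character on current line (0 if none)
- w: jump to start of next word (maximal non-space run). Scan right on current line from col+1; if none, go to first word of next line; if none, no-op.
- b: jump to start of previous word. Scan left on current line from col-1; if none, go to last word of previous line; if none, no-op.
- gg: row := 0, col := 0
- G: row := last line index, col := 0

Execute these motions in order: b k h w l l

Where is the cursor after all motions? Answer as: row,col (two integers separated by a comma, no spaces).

After 1 (b): row=0 col=0 char='f'
After 2 (k): row=0 col=0 char='f'
After 3 (h): row=0 col=0 char='f'
After 4 (w): row=0 col=5 char='f'
After 5 (l): row=0 col=6 char='i'
After 6 (l): row=0 col=7 char='s'

Answer: 0,7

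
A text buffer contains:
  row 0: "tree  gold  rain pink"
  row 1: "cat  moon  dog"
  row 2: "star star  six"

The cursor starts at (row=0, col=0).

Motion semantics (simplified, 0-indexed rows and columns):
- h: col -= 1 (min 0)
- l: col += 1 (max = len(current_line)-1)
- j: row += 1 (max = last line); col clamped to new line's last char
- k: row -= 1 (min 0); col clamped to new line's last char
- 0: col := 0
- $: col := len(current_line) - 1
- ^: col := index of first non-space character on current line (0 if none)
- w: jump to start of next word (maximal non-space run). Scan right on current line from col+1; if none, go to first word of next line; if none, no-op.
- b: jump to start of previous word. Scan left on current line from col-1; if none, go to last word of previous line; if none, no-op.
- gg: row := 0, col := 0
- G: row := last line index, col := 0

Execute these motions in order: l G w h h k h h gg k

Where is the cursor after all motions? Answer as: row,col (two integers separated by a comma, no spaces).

After 1 (l): row=0 col=1 char='r'
After 2 (G): row=2 col=0 char='s'
After 3 (w): row=2 col=5 char='s'
After 4 (h): row=2 col=4 char='_'
After 5 (h): row=2 col=3 char='r'
After 6 (k): row=1 col=3 char='_'
After 7 (h): row=1 col=2 char='t'
After 8 (h): row=1 col=1 char='a'
After 9 (gg): row=0 col=0 char='t'
After 10 (k): row=0 col=0 char='t'

Answer: 0,0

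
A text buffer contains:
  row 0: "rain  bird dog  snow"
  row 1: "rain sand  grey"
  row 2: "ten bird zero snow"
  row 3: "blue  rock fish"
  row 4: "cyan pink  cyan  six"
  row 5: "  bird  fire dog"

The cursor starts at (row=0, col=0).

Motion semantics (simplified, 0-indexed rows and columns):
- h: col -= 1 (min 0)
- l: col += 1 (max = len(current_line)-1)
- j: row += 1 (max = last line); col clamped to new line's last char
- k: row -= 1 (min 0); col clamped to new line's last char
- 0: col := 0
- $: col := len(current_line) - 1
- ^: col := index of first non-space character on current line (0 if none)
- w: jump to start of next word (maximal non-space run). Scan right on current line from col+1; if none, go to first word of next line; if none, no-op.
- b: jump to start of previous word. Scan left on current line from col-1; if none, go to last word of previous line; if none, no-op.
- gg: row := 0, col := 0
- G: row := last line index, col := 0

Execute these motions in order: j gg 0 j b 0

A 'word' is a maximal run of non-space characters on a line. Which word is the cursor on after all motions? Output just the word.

After 1 (j): row=1 col=0 char='r'
After 2 (gg): row=0 col=0 char='r'
After 3 (0): row=0 col=0 char='r'
After 4 (j): row=1 col=0 char='r'
After 5 (b): row=0 col=16 char='s'
After 6 (0): row=0 col=0 char='r'

Answer: rain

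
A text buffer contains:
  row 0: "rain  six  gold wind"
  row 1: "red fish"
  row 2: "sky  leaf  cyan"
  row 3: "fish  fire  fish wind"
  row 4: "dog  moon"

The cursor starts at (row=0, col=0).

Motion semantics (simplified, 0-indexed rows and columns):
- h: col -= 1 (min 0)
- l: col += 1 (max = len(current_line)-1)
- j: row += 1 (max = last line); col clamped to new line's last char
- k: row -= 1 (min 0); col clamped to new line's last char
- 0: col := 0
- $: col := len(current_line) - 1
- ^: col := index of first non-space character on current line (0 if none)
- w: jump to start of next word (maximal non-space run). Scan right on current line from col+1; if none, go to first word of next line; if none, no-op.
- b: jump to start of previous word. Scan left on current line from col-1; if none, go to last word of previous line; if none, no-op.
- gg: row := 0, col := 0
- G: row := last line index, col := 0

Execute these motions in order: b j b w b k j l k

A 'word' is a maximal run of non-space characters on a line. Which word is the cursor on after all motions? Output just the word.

After 1 (b): row=0 col=0 char='r'
After 2 (j): row=1 col=0 char='r'
After 3 (b): row=0 col=16 char='w'
After 4 (w): row=1 col=0 char='r'
After 5 (b): row=0 col=16 char='w'
After 6 (k): row=0 col=16 char='w'
After 7 (j): row=1 col=7 char='h'
After 8 (l): row=1 col=7 char='h'
After 9 (k): row=0 col=7 char='i'

Answer: six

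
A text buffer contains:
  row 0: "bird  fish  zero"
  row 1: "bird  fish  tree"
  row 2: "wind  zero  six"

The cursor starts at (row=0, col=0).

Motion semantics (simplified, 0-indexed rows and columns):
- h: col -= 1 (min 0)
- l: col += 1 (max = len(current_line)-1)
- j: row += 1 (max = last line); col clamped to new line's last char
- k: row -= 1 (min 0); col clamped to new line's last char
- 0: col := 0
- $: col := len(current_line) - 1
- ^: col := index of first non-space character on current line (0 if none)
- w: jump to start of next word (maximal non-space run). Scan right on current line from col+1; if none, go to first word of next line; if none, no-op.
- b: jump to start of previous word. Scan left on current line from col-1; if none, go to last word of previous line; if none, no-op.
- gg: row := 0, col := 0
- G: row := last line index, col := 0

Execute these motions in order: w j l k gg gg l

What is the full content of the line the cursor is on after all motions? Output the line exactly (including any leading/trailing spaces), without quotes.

After 1 (w): row=0 col=6 char='f'
After 2 (j): row=1 col=6 char='f'
After 3 (l): row=1 col=7 char='i'
After 4 (k): row=0 col=7 char='i'
After 5 (gg): row=0 col=0 char='b'
After 6 (gg): row=0 col=0 char='b'
After 7 (l): row=0 col=1 char='i'

Answer: bird  fish  zero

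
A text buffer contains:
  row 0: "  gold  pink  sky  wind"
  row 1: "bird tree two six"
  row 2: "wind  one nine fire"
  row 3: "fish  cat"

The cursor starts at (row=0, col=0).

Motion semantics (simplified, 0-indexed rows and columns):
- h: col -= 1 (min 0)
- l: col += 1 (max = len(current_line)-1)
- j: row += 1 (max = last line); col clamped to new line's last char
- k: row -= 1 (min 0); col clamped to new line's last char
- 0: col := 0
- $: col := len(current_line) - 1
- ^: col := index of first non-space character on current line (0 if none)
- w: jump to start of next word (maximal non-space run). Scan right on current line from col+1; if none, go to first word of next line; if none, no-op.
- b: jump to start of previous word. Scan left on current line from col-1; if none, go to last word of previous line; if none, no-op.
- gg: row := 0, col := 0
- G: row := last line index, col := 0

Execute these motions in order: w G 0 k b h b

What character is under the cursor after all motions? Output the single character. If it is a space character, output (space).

After 1 (w): row=0 col=2 char='g'
After 2 (G): row=3 col=0 char='f'
After 3 (0): row=3 col=0 char='f'
After 4 (k): row=2 col=0 char='w'
After 5 (b): row=1 col=14 char='s'
After 6 (h): row=1 col=13 char='_'
After 7 (b): row=1 col=10 char='t'

Answer: t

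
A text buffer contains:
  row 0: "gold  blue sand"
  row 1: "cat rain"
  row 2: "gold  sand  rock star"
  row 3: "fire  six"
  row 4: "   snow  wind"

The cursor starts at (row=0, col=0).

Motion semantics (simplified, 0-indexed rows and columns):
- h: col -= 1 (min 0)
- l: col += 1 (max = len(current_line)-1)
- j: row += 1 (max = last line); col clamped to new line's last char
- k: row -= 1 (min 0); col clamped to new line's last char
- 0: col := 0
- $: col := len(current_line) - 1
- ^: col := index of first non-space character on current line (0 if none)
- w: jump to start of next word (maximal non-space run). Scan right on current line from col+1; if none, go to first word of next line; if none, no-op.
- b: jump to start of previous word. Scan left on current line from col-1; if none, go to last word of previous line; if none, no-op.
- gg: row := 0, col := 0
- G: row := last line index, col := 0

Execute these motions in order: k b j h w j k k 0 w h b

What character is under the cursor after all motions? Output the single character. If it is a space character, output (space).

After 1 (k): row=0 col=0 char='g'
After 2 (b): row=0 col=0 char='g'
After 3 (j): row=1 col=0 char='c'
After 4 (h): row=1 col=0 char='c'
After 5 (w): row=1 col=4 char='r'
After 6 (j): row=2 col=4 char='_'
After 7 (k): row=1 col=4 char='r'
After 8 (k): row=0 col=4 char='_'
After 9 (0): row=0 col=0 char='g'
After 10 (w): row=0 col=6 char='b'
After 11 (h): row=0 col=5 char='_'
After 12 (b): row=0 col=0 char='g'

Answer: g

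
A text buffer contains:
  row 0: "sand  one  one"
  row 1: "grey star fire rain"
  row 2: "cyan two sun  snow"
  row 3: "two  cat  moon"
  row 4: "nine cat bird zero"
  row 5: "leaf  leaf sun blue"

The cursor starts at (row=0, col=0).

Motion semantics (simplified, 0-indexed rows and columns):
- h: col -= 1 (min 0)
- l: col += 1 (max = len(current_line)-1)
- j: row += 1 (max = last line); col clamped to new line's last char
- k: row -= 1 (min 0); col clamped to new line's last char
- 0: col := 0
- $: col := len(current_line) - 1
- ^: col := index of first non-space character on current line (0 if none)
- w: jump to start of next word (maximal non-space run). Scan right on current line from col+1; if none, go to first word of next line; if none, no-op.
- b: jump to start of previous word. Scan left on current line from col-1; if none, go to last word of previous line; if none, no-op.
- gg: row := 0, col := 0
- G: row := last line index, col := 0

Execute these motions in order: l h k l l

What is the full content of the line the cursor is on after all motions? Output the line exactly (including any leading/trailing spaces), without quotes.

Answer: sand  one  one

Derivation:
After 1 (l): row=0 col=1 char='a'
After 2 (h): row=0 col=0 char='s'
After 3 (k): row=0 col=0 char='s'
After 4 (l): row=0 col=1 char='a'
After 5 (l): row=0 col=2 char='n'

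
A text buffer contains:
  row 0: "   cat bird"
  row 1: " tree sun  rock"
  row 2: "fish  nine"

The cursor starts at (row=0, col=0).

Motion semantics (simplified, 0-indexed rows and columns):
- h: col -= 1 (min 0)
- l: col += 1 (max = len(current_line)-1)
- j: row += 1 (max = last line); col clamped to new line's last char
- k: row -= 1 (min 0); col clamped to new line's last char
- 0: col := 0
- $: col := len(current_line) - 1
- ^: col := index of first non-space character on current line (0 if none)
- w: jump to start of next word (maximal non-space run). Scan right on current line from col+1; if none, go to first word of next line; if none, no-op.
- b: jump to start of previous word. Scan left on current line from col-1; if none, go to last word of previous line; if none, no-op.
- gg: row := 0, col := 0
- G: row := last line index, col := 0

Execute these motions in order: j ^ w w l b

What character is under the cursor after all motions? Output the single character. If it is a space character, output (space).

Answer: r

Derivation:
After 1 (j): row=1 col=0 char='_'
After 2 (^): row=1 col=1 char='t'
After 3 (w): row=1 col=6 char='s'
After 4 (w): row=1 col=11 char='r'
After 5 (l): row=1 col=12 char='o'
After 6 (b): row=1 col=11 char='r'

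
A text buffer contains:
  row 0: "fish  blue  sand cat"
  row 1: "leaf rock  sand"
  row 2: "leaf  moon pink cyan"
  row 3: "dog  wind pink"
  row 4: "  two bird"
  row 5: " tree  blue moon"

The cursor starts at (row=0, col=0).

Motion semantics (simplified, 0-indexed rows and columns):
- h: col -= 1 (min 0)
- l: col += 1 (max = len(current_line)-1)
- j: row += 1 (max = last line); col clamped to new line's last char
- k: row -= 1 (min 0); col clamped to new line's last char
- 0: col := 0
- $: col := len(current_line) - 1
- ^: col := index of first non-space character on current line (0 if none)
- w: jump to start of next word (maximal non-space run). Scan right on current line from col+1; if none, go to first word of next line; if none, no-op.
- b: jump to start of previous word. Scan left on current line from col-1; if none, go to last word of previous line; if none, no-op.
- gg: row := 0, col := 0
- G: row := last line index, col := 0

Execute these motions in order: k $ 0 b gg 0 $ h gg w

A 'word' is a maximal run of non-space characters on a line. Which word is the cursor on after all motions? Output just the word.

Answer: blue

Derivation:
After 1 (k): row=0 col=0 char='f'
After 2 ($): row=0 col=19 char='t'
After 3 (0): row=0 col=0 char='f'
After 4 (b): row=0 col=0 char='f'
After 5 (gg): row=0 col=0 char='f'
After 6 (0): row=0 col=0 char='f'
After 7 ($): row=0 col=19 char='t'
After 8 (h): row=0 col=18 char='a'
After 9 (gg): row=0 col=0 char='f'
After 10 (w): row=0 col=6 char='b'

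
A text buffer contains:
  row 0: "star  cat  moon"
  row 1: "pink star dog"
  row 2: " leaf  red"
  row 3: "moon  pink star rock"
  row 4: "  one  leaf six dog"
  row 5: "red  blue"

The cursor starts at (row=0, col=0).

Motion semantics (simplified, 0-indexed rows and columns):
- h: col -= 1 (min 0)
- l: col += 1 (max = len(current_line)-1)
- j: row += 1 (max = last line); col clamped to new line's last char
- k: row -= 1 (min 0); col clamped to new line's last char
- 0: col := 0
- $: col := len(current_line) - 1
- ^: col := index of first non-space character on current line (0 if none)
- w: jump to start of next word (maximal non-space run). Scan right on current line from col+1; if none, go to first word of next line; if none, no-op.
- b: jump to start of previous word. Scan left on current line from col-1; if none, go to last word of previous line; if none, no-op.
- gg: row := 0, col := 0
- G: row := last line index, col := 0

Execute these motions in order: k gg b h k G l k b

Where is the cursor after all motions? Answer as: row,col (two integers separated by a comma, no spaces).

Answer: 3,16

Derivation:
After 1 (k): row=0 col=0 char='s'
After 2 (gg): row=0 col=0 char='s'
After 3 (b): row=0 col=0 char='s'
After 4 (h): row=0 col=0 char='s'
After 5 (k): row=0 col=0 char='s'
After 6 (G): row=5 col=0 char='r'
After 7 (l): row=5 col=1 char='e'
After 8 (k): row=4 col=1 char='_'
After 9 (b): row=3 col=16 char='r'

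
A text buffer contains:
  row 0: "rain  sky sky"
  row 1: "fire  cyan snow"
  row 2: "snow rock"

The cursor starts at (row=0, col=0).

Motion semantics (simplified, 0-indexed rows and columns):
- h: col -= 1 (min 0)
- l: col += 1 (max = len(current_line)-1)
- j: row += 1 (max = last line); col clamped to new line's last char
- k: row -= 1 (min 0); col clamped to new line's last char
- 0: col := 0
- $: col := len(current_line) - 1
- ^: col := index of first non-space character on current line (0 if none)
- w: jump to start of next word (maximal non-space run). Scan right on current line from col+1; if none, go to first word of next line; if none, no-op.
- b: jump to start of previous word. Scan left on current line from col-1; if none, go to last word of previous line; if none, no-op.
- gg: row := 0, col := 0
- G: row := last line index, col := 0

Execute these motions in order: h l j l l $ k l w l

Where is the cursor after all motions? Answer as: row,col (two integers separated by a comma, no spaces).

Answer: 1,1

Derivation:
After 1 (h): row=0 col=0 char='r'
After 2 (l): row=0 col=1 char='a'
After 3 (j): row=1 col=1 char='i'
After 4 (l): row=1 col=2 char='r'
After 5 (l): row=1 col=3 char='e'
After 6 ($): row=1 col=14 char='w'
After 7 (k): row=0 col=12 char='y'
After 8 (l): row=0 col=12 char='y'
After 9 (w): row=1 col=0 char='f'
After 10 (l): row=1 col=1 char='i'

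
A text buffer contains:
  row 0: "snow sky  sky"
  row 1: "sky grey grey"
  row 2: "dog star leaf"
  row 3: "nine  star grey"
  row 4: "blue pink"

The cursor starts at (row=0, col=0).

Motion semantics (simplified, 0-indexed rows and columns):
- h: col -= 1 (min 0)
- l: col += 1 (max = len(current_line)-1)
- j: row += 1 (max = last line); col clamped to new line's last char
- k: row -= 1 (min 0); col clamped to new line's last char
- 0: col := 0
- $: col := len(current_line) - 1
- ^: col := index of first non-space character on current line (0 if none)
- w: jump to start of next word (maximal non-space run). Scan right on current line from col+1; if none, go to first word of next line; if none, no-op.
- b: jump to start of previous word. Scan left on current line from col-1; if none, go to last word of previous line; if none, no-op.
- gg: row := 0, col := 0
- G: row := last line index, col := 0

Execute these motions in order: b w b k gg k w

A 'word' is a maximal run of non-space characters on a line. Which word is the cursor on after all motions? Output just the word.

Answer: sky

Derivation:
After 1 (b): row=0 col=0 char='s'
After 2 (w): row=0 col=5 char='s'
After 3 (b): row=0 col=0 char='s'
After 4 (k): row=0 col=0 char='s'
After 5 (gg): row=0 col=0 char='s'
After 6 (k): row=0 col=0 char='s'
After 7 (w): row=0 col=5 char='s'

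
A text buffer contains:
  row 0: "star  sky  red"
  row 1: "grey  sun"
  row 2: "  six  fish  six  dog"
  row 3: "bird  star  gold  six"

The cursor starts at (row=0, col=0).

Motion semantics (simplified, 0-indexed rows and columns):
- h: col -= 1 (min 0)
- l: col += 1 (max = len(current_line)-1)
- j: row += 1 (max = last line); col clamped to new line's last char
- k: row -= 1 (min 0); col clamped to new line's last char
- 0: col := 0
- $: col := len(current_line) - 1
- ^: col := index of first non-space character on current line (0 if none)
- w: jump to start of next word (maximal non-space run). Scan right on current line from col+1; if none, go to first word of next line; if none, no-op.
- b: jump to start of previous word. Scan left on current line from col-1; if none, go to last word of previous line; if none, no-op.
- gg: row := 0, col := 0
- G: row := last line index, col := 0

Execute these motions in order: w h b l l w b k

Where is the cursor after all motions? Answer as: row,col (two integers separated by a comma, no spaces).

After 1 (w): row=0 col=6 char='s'
After 2 (h): row=0 col=5 char='_'
After 3 (b): row=0 col=0 char='s'
After 4 (l): row=0 col=1 char='t'
After 5 (l): row=0 col=2 char='a'
After 6 (w): row=0 col=6 char='s'
After 7 (b): row=0 col=0 char='s'
After 8 (k): row=0 col=0 char='s'

Answer: 0,0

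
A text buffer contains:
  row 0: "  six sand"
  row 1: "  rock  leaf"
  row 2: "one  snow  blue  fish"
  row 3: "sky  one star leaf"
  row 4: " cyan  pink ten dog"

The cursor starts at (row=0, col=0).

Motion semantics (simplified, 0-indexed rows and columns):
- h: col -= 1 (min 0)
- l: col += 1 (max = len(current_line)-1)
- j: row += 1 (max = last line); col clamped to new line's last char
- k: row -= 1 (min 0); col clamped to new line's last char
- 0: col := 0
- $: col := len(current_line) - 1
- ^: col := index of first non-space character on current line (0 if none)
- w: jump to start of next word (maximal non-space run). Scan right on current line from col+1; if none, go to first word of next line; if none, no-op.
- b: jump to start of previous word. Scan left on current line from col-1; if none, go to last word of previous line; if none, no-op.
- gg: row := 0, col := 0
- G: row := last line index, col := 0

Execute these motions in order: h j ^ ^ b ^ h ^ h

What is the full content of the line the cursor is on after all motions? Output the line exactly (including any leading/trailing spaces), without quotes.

After 1 (h): row=0 col=0 char='_'
After 2 (j): row=1 col=0 char='_'
After 3 (^): row=1 col=2 char='r'
After 4 (^): row=1 col=2 char='r'
After 5 (b): row=0 col=6 char='s'
After 6 (^): row=0 col=2 char='s'
After 7 (h): row=0 col=1 char='_'
After 8 (^): row=0 col=2 char='s'
After 9 (h): row=0 col=1 char='_'

Answer:   six sand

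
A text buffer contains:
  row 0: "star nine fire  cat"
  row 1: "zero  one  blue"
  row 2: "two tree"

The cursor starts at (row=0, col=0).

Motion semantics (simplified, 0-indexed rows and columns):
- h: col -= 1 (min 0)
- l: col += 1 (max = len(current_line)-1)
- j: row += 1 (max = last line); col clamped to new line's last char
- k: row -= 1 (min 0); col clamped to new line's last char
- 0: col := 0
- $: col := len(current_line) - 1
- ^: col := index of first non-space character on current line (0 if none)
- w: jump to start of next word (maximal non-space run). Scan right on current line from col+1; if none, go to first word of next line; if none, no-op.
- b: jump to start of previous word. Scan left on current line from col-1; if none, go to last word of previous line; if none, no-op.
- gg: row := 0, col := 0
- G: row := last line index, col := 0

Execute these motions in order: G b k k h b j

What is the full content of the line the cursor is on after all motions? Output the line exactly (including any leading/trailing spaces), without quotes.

After 1 (G): row=2 col=0 char='t'
After 2 (b): row=1 col=11 char='b'
After 3 (k): row=0 col=11 char='i'
After 4 (k): row=0 col=11 char='i'
After 5 (h): row=0 col=10 char='f'
After 6 (b): row=0 col=5 char='n'
After 7 (j): row=1 col=5 char='_'

Answer: zero  one  blue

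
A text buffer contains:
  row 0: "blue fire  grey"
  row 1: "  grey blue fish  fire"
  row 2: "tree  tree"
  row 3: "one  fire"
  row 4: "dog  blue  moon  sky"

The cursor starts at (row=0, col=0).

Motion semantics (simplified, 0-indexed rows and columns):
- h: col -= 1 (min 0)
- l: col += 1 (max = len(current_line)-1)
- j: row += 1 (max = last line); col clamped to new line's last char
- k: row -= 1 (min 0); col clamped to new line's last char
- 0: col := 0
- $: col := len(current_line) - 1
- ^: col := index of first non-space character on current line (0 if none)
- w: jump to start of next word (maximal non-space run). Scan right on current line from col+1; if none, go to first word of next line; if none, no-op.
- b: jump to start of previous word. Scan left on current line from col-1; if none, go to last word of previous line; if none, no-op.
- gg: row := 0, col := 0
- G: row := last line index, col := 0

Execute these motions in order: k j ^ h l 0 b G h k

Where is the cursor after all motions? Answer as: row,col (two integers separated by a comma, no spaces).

After 1 (k): row=0 col=0 char='b'
After 2 (j): row=1 col=0 char='_'
After 3 (^): row=1 col=2 char='g'
After 4 (h): row=1 col=1 char='_'
After 5 (l): row=1 col=2 char='g'
After 6 (0): row=1 col=0 char='_'
After 7 (b): row=0 col=11 char='g'
After 8 (G): row=4 col=0 char='d'
After 9 (h): row=4 col=0 char='d'
After 10 (k): row=3 col=0 char='o'

Answer: 3,0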